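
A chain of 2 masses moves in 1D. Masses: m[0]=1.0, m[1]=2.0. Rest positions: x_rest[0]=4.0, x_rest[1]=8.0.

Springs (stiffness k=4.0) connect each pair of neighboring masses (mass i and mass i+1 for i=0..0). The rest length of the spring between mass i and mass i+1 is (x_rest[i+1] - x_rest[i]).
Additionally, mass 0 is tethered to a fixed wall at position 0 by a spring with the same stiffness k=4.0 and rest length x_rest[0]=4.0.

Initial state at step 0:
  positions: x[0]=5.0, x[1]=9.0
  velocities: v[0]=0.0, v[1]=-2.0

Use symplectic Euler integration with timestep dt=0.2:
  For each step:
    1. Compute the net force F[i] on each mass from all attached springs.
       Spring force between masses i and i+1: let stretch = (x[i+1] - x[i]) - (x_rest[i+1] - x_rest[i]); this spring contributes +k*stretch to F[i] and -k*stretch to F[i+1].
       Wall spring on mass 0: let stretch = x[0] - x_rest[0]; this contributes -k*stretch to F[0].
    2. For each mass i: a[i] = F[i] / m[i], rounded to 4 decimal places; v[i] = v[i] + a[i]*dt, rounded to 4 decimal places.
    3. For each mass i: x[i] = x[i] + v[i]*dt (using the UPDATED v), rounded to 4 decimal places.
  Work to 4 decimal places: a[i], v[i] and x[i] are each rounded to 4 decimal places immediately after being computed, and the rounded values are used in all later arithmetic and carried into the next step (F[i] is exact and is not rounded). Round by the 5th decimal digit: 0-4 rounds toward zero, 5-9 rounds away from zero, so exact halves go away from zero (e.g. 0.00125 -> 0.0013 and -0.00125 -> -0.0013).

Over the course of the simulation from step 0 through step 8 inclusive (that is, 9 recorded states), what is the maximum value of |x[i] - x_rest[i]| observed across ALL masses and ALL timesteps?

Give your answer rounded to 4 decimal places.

Answer: 1.8356

Derivation:
Step 0: x=[5.0000 9.0000] v=[0.0000 -2.0000]
Step 1: x=[4.8400 8.6000] v=[-0.8000 -2.0000]
Step 2: x=[4.5072 8.2192] v=[-1.6640 -1.9040]
Step 3: x=[4.0472 7.8614] v=[-2.3002 -1.7888]
Step 4: x=[3.5499 7.5185] v=[-2.4866 -1.7145]
Step 5: x=[3.1196 7.1781] v=[-2.1516 -1.7019]
Step 6: x=[2.8395 6.8330] v=[-1.4005 -1.7253]
Step 7: x=[2.7440 6.4885] v=[-0.4773 -1.7227]
Step 8: x=[2.8086 6.1644] v=[0.3231 -1.6205]
Max displacement = 1.8356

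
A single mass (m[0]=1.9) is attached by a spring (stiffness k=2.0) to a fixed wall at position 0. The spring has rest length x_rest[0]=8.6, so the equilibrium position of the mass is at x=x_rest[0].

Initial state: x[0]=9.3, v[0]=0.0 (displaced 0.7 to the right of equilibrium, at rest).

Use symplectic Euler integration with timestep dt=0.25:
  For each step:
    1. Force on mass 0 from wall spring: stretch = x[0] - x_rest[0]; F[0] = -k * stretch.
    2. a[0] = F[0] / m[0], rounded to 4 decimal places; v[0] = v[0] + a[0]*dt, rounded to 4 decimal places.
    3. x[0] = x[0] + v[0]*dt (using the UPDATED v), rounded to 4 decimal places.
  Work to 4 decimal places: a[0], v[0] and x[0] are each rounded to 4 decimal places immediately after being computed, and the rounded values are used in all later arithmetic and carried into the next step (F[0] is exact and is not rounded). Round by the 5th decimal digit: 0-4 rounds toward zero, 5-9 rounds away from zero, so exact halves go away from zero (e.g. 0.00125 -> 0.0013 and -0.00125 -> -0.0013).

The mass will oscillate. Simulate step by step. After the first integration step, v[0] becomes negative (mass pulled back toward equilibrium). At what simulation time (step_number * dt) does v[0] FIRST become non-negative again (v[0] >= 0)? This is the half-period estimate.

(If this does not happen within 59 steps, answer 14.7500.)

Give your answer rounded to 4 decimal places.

Answer: 3.2500

Derivation:
Step 0: x=[9.3000] v=[0.0000]
Step 1: x=[9.2540] v=[-0.1842]
Step 2: x=[9.1649] v=[-0.3563]
Step 3: x=[9.0387] v=[-0.5050]
Step 4: x=[8.8836] v=[-0.6205]
Step 5: x=[8.7098] v=[-0.6951]
Step 6: x=[8.5288] v=[-0.7240]
Step 7: x=[8.3525] v=[-0.7053]
Step 8: x=[8.1925] v=[-0.6402]
Step 9: x=[8.0593] v=[-0.5330]
Step 10: x=[7.9616] v=[-0.3907]
Step 11: x=[7.9059] v=[-0.2227]
Step 12: x=[7.8959] v=[-0.0401]
Step 13: x=[7.9322] v=[0.1452]
First v>=0 after going negative at step 13, time=3.2500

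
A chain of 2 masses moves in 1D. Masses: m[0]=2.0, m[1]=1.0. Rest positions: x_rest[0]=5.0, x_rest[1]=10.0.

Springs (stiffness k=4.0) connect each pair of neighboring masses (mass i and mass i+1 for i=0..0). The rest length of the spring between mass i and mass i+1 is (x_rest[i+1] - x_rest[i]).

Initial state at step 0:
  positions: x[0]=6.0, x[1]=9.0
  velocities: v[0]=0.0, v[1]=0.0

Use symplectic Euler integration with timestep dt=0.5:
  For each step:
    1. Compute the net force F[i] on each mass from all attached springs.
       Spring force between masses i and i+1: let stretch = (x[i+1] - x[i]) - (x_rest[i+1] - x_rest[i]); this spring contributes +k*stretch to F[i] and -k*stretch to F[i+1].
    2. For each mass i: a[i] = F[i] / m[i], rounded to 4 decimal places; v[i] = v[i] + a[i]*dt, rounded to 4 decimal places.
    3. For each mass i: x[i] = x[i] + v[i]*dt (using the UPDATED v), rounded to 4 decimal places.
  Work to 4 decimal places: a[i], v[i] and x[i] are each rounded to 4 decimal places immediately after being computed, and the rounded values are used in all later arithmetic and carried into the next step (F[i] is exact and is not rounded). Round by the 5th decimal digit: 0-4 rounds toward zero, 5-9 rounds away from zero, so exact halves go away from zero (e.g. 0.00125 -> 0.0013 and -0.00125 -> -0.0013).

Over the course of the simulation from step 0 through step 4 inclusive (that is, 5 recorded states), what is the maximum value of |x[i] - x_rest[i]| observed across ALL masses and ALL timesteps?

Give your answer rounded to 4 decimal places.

Answer: 2.0000

Derivation:
Step 0: x=[6.0000 9.0000] v=[0.0000 0.0000]
Step 1: x=[5.0000 11.0000] v=[-2.0000 4.0000]
Step 2: x=[4.5000 12.0000] v=[-1.0000 2.0000]
Step 3: x=[5.2500 10.5000] v=[1.5000 -3.0000]
Step 4: x=[6.1250 8.7500] v=[1.7500 -3.5000]
Max displacement = 2.0000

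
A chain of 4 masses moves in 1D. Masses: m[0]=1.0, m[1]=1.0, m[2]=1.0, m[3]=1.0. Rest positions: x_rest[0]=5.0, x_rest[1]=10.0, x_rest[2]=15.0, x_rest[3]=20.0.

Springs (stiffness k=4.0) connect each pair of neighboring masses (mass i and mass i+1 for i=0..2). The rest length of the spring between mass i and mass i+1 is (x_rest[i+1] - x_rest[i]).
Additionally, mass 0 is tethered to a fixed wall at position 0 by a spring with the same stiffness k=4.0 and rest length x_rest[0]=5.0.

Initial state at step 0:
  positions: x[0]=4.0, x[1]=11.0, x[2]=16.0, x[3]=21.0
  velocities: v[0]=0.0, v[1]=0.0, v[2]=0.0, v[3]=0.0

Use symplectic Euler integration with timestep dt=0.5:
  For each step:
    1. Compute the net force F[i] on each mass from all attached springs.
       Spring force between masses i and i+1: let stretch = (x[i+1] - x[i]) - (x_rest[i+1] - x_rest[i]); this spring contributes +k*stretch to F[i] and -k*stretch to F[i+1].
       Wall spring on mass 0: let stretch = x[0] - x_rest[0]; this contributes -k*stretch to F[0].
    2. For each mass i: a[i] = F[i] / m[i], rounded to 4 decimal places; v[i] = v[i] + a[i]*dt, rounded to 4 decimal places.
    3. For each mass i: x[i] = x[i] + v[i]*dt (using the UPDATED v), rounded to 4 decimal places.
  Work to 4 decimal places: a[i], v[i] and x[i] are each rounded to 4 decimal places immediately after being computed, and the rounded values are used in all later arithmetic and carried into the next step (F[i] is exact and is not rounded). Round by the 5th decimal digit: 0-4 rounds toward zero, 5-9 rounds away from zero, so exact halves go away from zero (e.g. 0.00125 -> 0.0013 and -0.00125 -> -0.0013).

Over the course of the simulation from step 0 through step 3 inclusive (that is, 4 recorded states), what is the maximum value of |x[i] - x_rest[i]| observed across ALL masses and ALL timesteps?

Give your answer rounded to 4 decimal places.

Step 0: x=[4.0000 11.0000 16.0000 21.0000] v=[0.0000 0.0000 0.0000 0.0000]
Step 1: x=[7.0000 9.0000 16.0000 21.0000] v=[6.0000 -4.0000 0.0000 0.0000]
Step 2: x=[5.0000 12.0000 14.0000 21.0000] v=[-4.0000 6.0000 -4.0000 0.0000]
Step 3: x=[5.0000 10.0000 17.0000 19.0000] v=[0.0000 -4.0000 6.0000 -4.0000]
Max displacement = 2.0000

Answer: 2.0000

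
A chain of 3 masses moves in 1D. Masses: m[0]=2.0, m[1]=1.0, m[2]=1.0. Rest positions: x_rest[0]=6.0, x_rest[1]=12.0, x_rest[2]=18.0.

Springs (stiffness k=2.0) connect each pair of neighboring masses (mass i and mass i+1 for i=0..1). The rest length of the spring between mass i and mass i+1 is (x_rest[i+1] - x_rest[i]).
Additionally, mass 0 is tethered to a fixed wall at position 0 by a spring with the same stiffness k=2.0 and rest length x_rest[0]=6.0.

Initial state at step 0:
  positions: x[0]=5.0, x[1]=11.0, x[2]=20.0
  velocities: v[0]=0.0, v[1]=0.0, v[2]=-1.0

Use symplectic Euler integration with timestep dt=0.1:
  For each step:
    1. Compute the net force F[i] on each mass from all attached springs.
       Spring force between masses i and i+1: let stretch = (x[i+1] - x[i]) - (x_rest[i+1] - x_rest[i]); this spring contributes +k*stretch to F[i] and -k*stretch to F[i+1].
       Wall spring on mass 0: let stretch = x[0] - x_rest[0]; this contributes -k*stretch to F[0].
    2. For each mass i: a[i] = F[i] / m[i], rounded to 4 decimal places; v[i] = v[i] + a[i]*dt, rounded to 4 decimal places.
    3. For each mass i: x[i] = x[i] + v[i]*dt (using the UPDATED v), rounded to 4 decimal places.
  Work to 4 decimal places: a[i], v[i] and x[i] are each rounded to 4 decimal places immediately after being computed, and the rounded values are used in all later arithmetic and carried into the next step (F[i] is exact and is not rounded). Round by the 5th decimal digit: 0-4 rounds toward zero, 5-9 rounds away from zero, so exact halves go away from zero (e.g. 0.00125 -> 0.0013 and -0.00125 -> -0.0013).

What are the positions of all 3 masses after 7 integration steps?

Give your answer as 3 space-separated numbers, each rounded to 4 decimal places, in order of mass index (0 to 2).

Answer: 5.3198 12.1925 18.0013

Derivation:
Step 0: x=[5.0000 11.0000 20.0000] v=[0.0000 0.0000 -1.0000]
Step 1: x=[5.0100 11.0600 19.8400] v=[0.1000 0.6000 -1.6000]
Step 2: x=[5.0304 11.1746 19.6244] v=[0.2040 1.1460 -2.1560]
Step 3: x=[5.0619 11.3353 19.3598] v=[0.3154 1.6071 -2.6460]
Step 4: x=[5.1056 11.5310 19.0547] v=[0.4366 1.9573 -3.0509]
Step 5: x=[5.1625 11.7487 18.7191] v=[0.5686 2.1770 -3.3556]
Step 6: x=[5.2336 11.9741 18.3641] v=[0.7110 2.2538 -3.5497]
Step 7: x=[5.3198 12.1925 18.0013] v=[0.8617 2.1837 -3.6277]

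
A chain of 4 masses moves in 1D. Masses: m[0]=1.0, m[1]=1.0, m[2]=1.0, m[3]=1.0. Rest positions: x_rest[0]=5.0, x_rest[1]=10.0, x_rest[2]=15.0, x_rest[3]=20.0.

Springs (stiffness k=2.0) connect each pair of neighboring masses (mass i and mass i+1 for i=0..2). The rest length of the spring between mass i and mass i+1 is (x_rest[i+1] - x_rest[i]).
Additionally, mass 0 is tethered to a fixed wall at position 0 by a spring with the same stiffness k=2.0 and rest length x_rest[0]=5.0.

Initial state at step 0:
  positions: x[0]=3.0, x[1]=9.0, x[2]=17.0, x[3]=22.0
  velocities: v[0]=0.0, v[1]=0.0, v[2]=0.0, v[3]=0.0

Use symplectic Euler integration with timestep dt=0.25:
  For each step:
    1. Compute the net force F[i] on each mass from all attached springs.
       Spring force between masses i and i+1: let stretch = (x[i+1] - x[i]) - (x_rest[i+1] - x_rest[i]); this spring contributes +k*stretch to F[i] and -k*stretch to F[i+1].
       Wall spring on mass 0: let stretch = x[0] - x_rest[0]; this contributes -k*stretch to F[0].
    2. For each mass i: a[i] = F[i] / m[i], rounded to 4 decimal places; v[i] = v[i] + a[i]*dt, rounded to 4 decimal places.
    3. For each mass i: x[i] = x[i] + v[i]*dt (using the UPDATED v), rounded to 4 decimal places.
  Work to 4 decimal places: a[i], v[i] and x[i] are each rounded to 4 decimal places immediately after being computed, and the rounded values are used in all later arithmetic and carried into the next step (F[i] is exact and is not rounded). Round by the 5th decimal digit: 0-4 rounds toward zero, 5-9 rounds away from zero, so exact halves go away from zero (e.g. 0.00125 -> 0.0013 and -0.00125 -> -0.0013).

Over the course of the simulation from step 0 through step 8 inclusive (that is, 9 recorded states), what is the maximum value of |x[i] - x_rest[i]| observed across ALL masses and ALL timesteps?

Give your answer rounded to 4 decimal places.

Answer: 2.3366

Derivation:
Step 0: x=[3.0000 9.0000 17.0000 22.0000] v=[0.0000 0.0000 0.0000 0.0000]
Step 1: x=[3.3750 9.2500 16.6250 22.0000] v=[1.5000 1.0000 -1.5000 0.0000]
Step 2: x=[4.0625 9.6875 16.0000 21.9531] v=[2.7500 1.7500 -2.5000 -0.1875]
Step 3: x=[4.9453 10.2110 15.3301 21.7871] v=[3.5313 2.0938 -2.6797 -0.6641]
Step 4: x=[5.8682 10.7161 14.8274 21.4390] v=[3.6915 2.0205 -2.0108 -1.3926]
Step 5: x=[6.6636 11.1292 14.6372 20.8894] v=[3.1814 1.6522 -0.7607 -2.1984]
Step 6: x=[7.1842 11.4226 14.7901 20.1833] v=[2.0824 1.1734 0.6114 -2.8245]
Step 7: x=[7.3366 11.6071 15.1962 19.4280] v=[0.6095 0.7380 1.6243 -3.0211]
Step 8: x=[7.1057 11.7064 15.6826 18.7688] v=[-0.9236 0.3973 1.9457 -2.6370]
Max displacement = 2.3366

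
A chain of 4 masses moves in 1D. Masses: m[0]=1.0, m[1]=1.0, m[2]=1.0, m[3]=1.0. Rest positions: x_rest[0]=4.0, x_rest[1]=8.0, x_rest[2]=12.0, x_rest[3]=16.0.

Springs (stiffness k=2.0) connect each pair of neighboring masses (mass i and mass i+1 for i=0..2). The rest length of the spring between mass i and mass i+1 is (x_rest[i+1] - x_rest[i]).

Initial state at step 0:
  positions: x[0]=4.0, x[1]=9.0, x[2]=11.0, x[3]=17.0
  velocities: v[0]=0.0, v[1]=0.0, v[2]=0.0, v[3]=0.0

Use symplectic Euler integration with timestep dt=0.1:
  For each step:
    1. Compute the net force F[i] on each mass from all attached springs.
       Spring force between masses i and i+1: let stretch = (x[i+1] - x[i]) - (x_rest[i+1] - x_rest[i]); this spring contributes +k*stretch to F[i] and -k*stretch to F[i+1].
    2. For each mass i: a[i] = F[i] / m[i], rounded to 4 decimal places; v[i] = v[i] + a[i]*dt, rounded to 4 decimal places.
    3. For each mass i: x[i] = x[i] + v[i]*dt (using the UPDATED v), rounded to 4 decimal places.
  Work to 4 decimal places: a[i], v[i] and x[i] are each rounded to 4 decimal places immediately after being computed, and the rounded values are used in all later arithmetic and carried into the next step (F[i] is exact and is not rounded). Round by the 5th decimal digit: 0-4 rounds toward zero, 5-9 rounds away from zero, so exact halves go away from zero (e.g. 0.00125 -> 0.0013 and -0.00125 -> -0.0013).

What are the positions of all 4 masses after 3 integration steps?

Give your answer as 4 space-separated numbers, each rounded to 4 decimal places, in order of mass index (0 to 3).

Step 0: x=[4.0000 9.0000 11.0000 17.0000] v=[0.0000 0.0000 0.0000 0.0000]
Step 1: x=[4.0200 8.9400 11.0800 16.9600] v=[0.2000 -0.6000 0.8000 -0.4000]
Step 2: x=[4.0584 8.8244 11.2348 16.8824] v=[0.3840 -1.1560 1.5480 -0.7760]
Step 3: x=[4.1121 8.6617 11.4543 16.7719] v=[0.5372 -1.6271 2.1954 -1.1055]

Answer: 4.1121 8.6617 11.4543 16.7719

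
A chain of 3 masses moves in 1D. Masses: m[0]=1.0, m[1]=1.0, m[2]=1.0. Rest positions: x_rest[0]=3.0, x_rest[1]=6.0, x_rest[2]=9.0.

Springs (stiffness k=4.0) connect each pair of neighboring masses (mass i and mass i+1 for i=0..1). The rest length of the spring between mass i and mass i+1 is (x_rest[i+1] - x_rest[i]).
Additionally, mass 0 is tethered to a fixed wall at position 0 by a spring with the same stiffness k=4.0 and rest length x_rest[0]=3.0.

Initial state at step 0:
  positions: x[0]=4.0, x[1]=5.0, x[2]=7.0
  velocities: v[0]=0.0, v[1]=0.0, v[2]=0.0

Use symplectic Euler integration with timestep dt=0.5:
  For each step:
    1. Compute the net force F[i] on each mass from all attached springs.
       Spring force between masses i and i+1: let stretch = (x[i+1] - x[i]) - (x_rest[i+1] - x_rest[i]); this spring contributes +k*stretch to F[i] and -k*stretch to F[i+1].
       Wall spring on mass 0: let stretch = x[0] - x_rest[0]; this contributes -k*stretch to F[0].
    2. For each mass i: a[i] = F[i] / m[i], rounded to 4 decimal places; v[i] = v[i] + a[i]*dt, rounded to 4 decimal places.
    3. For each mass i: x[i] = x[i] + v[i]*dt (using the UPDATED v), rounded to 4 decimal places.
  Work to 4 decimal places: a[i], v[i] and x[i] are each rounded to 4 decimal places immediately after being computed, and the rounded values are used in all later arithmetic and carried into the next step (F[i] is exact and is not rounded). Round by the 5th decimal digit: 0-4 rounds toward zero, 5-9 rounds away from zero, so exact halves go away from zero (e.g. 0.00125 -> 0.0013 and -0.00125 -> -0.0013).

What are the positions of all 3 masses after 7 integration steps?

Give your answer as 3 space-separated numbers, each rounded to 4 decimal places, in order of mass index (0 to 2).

Step 0: x=[4.0000 5.0000 7.0000] v=[0.0000 0.0000 0.0000]
Step 1: x=[1.0000 6.0000 8.0000] v=[-6.0000 2.0000 2.0000]
Step 2: x=[2.0000 4.0000 10.0000] v=[2.0000 -4.0000 4.0000]
Step 3: x=[3.0000 6.0000 9.0000] v=[2.0000 4.0000 -2.0000]
Step 4: x=[4.0000 8.0000 8.0000] v=[2.0000 4.0000 -2.0000]
Step 5: x=[5.0000 6.0000 10.0000] v=[2.0000 -4.0000 4.0000]
Step 6: x=[2.0000 7.0000 11.0000] v=[-6.0000 2.0000 2.0000]
Step 7: x=[2.0000 7.0000 11.0000] v=[0.0000 0.0000 0.0000]

Answer: 2.0000 7.0000 11.0000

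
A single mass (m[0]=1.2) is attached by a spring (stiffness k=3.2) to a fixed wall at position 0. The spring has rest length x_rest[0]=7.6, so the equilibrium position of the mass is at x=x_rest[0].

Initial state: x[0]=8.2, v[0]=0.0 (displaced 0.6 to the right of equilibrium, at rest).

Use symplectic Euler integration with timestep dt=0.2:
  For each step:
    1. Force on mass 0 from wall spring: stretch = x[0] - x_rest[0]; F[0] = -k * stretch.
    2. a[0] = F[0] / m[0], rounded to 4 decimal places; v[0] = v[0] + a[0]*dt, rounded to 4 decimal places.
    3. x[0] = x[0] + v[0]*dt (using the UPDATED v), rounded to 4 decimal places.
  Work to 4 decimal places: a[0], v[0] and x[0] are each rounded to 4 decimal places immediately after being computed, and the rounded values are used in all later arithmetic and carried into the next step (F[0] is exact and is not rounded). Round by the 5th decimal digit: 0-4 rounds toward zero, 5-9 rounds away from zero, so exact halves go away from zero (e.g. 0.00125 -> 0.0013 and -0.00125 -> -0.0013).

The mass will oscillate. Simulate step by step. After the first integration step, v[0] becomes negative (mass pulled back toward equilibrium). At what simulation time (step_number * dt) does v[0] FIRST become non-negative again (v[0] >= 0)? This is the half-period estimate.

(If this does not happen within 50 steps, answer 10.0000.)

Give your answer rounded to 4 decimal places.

Answer: 2.0000

Derivation:
Step 0: x=[8.2000] v=[0.0000]
Step 1: x=[8.1360] v=[-0.3200]
Step 2: x=[8.0148] v=[-0.6059]
Step 3: x=[7.8494] v=[-0.8271]
Step 4: x=[7.6574] v=[-0.9601]
Step 5: x=[7.4593] v=[-0.9907]
Step 6: x=[7.2762] v=[-0.9157]
Step 7: x=[7.1276] v=[-0.7430]
Step 8: x=[7.0294] v=[-0.4911]
Step 9: x=[6.9920] v=[-0.1868]
Step 10: x=[7.0195] v=[0.1375]
First v>=0 after going negative at step 10, time=2.0000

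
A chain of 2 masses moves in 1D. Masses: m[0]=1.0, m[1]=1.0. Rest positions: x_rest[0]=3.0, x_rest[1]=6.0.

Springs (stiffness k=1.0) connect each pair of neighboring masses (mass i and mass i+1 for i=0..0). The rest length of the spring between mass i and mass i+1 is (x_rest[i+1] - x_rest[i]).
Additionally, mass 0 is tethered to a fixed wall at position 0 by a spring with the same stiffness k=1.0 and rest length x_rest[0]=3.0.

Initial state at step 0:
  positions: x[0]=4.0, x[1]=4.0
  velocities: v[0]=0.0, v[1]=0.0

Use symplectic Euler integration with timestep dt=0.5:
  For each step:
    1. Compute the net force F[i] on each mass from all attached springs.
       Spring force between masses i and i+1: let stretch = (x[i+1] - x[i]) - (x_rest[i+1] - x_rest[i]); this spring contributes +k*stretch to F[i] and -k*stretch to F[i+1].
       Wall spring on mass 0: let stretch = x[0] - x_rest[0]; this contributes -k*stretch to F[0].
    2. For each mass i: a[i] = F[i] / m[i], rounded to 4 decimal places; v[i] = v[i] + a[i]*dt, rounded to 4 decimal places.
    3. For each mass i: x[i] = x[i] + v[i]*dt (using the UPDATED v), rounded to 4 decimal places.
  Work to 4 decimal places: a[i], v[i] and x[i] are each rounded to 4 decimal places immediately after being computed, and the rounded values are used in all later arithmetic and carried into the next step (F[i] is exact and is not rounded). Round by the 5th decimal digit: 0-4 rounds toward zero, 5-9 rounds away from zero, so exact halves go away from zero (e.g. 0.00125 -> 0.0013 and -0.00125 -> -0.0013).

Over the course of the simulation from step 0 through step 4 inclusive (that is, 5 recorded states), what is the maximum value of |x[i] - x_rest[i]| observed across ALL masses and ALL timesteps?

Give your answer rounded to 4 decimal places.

Answer: 2.0156

Derivation:
Step 0: x=[4.0000 4.0000] v=[0.0000 0.0000]
Step 1: x=[3.0000 4.7500] v=[-2.0000 1.5000]
Step 2: x=[1.6875 5.8125] v=[-2.6250 2.1250]
Step 3: x=[0.9844 6.5938] v=[-1.4063 1.5625]
Step 4: x=[1.4375 6.7227] v=[0.9062 0.2578]
Max displacement = 2.0156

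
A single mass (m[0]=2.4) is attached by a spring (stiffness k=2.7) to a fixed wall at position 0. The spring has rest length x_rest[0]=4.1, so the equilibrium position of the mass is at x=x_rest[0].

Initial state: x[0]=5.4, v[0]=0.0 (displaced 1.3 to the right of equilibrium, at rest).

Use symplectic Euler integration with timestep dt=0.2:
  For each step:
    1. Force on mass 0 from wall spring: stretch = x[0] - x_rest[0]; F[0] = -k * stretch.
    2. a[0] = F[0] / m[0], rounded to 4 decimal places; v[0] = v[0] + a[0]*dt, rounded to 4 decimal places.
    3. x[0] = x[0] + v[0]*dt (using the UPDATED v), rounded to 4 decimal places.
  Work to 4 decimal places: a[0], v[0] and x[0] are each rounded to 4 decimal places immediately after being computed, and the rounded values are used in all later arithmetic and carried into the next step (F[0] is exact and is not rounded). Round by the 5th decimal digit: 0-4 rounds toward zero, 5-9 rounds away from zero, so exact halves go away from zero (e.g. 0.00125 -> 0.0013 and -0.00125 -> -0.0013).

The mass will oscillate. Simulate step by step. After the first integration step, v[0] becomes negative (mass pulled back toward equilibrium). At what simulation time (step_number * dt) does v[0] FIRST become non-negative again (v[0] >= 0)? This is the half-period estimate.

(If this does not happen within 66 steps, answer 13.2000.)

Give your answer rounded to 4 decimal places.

Answer: 3.0000

Derivation:
Step 0: x=[5.4000] v=[0.0000]
Step 1: x=[5.3415] v=[-0.2925]
Step 2: x=[5.2271] v=[-0.5718]
Step 3: x=[5.0620] v=[-0.8254]
Step 4: x=[4.8536] v=[-1.0419]
Step 5: x=[4.6113] v=[-1.2115]
Step 6: x=[4.3460] v=[-1.3265]
Step 7: x=[4.0696] v=[-1.3819]
Step 8: x=[3.7946] v=[-1.3751]
Step 9: x=[3.5333] v=[-1.3064]
Step 10: x=[3.2975] v=[-1.1789]
Step 11: x=[3.0978] v=[-0.9983]
Step 12: x=[2.9432] v=[-0.7728]
Step 13: x=[2.8407] v=[-0.5125]
Step 14: x=[2.7949] v=[-0.2292]
Step 15: x=[2.8078] v=[0.0644]
First v>=0 after going negative at step 15, time=3.0000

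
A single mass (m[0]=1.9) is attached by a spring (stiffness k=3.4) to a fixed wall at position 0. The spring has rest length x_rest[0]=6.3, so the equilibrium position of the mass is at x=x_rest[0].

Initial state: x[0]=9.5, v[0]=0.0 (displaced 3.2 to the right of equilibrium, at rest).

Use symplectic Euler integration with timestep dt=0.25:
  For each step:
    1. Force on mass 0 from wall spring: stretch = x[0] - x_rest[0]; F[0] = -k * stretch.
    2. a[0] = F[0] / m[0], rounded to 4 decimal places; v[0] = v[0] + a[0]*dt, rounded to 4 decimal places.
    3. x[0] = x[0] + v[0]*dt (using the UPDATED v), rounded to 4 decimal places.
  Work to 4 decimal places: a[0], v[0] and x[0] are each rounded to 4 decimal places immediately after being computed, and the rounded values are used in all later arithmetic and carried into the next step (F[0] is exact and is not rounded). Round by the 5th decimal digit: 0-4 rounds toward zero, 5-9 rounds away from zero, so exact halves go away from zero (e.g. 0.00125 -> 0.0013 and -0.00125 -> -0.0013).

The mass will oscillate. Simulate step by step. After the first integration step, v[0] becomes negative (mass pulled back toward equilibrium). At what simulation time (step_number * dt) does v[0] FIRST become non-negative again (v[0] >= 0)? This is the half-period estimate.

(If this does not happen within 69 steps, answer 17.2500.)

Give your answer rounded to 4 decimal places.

Answer: 2.5000

Derivation:
Step 0: x=[9.5000] v=[0.0000]
Step 1: x=[9.1421] v=[-1.4316]
Step 2: x=[8.4663] v=[-2.7031]
Step 3: x=[7.5483] v=[-3.6722]
Step 4: x=[6.4906] v=[-4.2307]
Step 5: x=[5.4116] v=[-4.3160]
Step 6: x=[4.4320] v=[-3.9186]
Step 7: x=[3.6613] v=[-3.0829]
Step 8: x=[3.1857] v=[-1.9024]
Step 9: x=[3.0584] v=[-0.5092]
Step 10: x=[3.2937] v=[0.9410]
First v>=0 after going negative at step 10, time=2.5000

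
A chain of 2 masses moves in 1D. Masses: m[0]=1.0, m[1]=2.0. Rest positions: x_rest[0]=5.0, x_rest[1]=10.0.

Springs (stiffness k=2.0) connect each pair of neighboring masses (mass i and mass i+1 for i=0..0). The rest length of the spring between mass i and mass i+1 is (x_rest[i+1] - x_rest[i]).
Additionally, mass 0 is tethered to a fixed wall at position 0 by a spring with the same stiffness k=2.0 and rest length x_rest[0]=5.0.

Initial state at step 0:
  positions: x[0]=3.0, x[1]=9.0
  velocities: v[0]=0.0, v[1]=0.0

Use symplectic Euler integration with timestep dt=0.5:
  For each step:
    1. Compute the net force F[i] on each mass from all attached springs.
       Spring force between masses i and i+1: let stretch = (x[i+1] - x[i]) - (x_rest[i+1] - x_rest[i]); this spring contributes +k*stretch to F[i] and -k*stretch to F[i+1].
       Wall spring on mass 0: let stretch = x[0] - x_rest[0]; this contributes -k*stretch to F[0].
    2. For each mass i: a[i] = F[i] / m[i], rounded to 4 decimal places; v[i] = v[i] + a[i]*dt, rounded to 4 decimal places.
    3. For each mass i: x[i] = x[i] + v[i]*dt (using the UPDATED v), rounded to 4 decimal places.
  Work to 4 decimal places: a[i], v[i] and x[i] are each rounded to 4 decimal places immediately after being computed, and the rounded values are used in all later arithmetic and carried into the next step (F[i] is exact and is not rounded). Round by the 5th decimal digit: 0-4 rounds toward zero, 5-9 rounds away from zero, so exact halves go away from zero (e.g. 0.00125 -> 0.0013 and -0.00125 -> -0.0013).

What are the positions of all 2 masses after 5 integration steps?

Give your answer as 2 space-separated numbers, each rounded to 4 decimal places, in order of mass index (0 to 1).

Answer: 3.7325 10.7609

Derivation:
Step 0: x=[3.0000 9.0000] v=[0.0000 0.0000]
Step 1: x=[4.5000 8.7500] v=[3.0000 -0.5000]
Step 2: x=[5.8750 8.6875] v=[2.7500 -0.1250]
Step 3: x=[5.7188 9.1719] v=[-0.3125 0.9688]
Step 4: x=[4.4297 10.0431] v=[-2.5782 1.7423]
Step 5: x=[3.7325 10.7609] v=[-1.3945 1.4356]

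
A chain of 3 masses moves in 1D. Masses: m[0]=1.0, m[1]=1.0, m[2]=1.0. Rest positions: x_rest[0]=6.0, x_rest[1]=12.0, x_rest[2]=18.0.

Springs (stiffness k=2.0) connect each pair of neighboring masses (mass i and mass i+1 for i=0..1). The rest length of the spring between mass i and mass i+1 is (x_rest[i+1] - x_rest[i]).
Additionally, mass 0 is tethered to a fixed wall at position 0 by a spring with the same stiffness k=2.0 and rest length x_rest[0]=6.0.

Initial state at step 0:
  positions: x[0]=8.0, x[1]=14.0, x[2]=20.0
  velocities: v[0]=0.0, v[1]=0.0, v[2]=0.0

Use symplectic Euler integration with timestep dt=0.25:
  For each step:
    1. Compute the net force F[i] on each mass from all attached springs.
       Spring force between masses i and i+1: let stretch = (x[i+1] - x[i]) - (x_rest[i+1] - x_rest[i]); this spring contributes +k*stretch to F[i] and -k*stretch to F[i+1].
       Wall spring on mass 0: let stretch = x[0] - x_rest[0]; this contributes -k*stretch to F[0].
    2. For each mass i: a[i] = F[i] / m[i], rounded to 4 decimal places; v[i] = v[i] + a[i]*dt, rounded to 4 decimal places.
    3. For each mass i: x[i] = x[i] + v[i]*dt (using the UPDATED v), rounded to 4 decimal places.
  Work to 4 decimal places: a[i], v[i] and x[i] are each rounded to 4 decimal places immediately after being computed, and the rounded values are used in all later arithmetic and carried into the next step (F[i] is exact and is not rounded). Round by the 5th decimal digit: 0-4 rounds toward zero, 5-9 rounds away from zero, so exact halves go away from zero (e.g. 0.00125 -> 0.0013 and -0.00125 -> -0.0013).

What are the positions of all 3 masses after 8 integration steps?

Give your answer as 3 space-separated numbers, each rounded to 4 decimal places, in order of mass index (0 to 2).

Step 0: x=[8.0000 14.0000 20.0000] v=[0.0000 0.0000 0.0000]
Step 1: x=[7.7500 14.0000 20.0000] v=[-1.0000 0.0000 0.0000]
Step 2: x=[7.3125 13.9688 20.0000] v=[-1.7500 -0.1250 0.0000]
Step 3: x=[6.7930 13.8594 19.9961] v=[-2.0781 -0.4376 -0.0156]
Step 4: x=[6.3077 13.6338 19.9751] v=[-1.9414 -0.9025 -0.0840]
Step 5: x=[5.9497 13.2851 19.9114] v=[-1.4322 -1.3949 -0.2547]
Step 6: x=[5.7649 12.8477 19.7694] v=[-0.7394 -1.7495 -0.5679]
Step 7: x=[5.7448 12.3902 19.5122] v=[-0.0805 -1.8301 -1.0288]
Step 8: x=[5.8373 11.9923 19.1148] v=[0.3698 -1.5918 -1.5898]

Answer: 5.8373 11.9923 19.1148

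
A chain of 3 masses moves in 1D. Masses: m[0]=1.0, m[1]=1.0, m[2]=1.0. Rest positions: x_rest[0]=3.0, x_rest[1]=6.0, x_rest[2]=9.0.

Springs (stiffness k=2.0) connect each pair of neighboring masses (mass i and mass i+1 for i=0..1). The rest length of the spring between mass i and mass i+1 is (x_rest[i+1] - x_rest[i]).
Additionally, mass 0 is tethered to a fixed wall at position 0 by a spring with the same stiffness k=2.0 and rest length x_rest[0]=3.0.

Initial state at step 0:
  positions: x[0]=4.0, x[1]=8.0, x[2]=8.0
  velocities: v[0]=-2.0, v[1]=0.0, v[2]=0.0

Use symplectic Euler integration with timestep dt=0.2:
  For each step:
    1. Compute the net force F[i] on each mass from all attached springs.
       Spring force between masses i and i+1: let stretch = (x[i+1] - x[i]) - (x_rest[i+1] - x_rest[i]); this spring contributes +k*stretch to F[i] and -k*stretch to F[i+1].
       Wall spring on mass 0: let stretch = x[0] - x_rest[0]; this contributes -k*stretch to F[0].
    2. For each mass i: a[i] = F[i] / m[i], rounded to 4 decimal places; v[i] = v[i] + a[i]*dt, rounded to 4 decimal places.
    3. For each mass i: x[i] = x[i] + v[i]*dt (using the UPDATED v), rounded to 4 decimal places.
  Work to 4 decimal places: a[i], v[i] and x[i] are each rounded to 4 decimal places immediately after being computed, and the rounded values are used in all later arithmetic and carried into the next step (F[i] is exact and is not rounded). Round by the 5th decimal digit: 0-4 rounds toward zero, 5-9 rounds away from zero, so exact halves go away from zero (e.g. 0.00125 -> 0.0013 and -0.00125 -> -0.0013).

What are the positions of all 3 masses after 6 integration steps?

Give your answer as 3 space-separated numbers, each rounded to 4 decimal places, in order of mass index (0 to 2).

Step 0: x=[4.0000 8.0000 8.0000] v=[-2.0000 0.0000 0.0000]
Step 1: x=[3.6000 7.6800 8.2400] v=[-2.0000 -1.6000 1.2000]
Step 2: x=[3.2384 7.0784 8.6752] v=[-1.8080 -3.0080 2.1760]
Step 3: x=[2.9249 6.2973 9.2227] v=[-1.5674 -3.9053 2.7373]
Step 4: x=[2.6472 5.4805 9.7761] v=[-1.3884 -4.0841 2.7671]
Step 5: x=[2.3844 4.7807 10.2259] v=[-1.3140 -3.4992 2.2489]
Step 6: x=[2.1226 4.3248 10.4801] v=[-1.3092 -2.2796 1.2708]

Answer: 2.1226 4.3248 10.4801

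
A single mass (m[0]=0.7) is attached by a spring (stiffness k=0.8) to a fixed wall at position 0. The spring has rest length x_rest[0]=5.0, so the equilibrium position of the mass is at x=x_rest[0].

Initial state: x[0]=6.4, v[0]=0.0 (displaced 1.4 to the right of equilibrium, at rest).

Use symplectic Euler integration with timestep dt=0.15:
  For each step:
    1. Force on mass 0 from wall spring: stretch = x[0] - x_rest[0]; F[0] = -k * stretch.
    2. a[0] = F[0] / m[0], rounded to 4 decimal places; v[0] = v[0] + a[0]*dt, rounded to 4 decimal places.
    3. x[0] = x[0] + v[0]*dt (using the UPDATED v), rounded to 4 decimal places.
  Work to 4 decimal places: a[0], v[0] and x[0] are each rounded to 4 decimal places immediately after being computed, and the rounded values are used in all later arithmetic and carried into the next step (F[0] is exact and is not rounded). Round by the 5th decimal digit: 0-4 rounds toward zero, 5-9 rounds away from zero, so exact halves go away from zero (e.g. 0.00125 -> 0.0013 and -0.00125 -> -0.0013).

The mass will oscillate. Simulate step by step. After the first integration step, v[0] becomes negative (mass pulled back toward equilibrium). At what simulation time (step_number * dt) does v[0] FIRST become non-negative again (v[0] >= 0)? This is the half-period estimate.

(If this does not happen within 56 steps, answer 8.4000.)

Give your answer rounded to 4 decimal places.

Answer: 3.0000

Derivation:
Step 0: x=[6.4000] v=[0.0000]
Step 1: x=[6.3640] v=[-0.2400]
Step 2: x=[6.2929] v=[-0.4738]
Step 3: x=[6.1886] v=[-0.6954]
Step 4: x=[6.0537] v=[-0.8992]
Step 5: x=[5.8917] v=[-1.0798]
Step 6: x=[5.7068] v=[-1.2327]
Step 7: x=[5.5037] v=[-1.3539]
Step 8: x=[5.2877] v=[-1.4403]
Step 9: x=[5.0643] v=[-1.4896]
Step 10: x=[4.8392] v=[-1.5006]
Step 11: x=[4.6183] v=[-1.4730]
Step 12: x=[4.4072] v=[-1.4076]
Step 13: x=[4.2113] v=[-1.3060]
Step 14: x=[4.0357] v=[-1.1708]
Step 15: x=[3.8849] v=[-1.0055]
Step 16: x=[3.7628] v=[-0.8143]
Step 17: x=[3.6725] v=[-0.6022]
Step 18: x=[3.6163] v=[-0.3746]
Step 19: x=[3.5957] v=[-0.1374]
Step 20: x=[3.6112] v=[0.1033]
First v>=0 after going negative at step 20, time=3.0000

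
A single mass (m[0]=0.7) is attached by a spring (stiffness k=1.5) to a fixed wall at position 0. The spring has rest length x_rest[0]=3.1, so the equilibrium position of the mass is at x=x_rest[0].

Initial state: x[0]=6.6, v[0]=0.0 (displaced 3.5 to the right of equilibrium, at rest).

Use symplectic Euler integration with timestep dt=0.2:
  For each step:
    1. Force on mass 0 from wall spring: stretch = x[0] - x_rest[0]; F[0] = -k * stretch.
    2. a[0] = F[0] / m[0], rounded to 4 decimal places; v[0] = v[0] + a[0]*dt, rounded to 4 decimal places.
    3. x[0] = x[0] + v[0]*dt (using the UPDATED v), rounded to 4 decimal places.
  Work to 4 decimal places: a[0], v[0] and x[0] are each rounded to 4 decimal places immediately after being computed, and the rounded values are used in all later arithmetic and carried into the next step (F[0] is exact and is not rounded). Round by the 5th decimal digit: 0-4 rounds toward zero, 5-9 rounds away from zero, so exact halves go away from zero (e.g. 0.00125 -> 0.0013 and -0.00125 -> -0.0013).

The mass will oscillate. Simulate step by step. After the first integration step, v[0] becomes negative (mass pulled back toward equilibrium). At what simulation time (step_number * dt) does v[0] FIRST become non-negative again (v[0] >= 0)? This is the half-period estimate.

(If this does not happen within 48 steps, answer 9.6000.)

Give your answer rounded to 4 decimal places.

Step 0: x=[6.6000] v=[0.0000]
Step 1: x=[6.3000] v=[-1.5000]
Step 2: x=[5.7257] v=[-2.8714]
Step 3: x=[4.9264] v=[-3.9967]
Step 4: x=[3.9705] v=[-4.7794]
Step 5: x=[2.9400] v=[-5.1525]
Step 6: x=[1.9232] v=[-5.0839]
Step 7: x=[1.0073] v=[-4.5796]
Step 8: x=[0.2708] v=[-3.6827]
Step 9: x=[-0.2232] v=[-2.4702]
Step 10: x=[-0.4324] v=[-1.0460]
Step 11: x=[-0.3388] v=[0.4679]
First v>=0 after going negative at step 11, time=2.2000

Answer: 2.2000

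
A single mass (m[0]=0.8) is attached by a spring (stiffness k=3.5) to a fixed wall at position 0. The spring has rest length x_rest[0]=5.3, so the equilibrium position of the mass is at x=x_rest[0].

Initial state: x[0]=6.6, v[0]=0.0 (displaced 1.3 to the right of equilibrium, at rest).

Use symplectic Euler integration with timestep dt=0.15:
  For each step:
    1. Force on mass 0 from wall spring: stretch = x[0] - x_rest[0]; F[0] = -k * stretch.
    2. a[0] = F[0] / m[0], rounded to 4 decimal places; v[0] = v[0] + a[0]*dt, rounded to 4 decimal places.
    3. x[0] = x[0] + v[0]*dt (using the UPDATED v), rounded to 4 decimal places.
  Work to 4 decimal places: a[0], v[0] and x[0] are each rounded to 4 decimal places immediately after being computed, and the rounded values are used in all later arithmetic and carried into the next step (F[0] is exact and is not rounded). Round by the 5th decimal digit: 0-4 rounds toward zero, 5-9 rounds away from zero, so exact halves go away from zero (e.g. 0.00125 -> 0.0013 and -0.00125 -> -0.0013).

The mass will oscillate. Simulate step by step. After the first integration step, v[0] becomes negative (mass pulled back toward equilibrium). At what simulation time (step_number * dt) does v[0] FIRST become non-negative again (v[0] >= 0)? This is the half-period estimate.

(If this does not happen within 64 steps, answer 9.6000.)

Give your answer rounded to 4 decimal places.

Step 0: x=[6.6000] v=[0.0000]
Step 1: x=[6.4720] v=[-0.8531]
Step 2: x=[6.2287] v=[-1.6222]
Step 3: x=[5.8939] v=[-2.2317]
Step 4: x=[5.5007] v=[-2.6214]
Step 5: x=[5.0877] v=[-2.7531]
Step 6: x=[4.6956] v=[-2.6138]
Step 7: x=[4.3630] v=[-2.2172]
Step 8: x=[4.1227] v=[-1.6023]
Step 9: x=[3.9982] v=[-0.8297]
Step 10: x=[4.0019] v=[0.0246]
First v>=0 after going negative at step 10, time=1.5000

Answer: 1.5000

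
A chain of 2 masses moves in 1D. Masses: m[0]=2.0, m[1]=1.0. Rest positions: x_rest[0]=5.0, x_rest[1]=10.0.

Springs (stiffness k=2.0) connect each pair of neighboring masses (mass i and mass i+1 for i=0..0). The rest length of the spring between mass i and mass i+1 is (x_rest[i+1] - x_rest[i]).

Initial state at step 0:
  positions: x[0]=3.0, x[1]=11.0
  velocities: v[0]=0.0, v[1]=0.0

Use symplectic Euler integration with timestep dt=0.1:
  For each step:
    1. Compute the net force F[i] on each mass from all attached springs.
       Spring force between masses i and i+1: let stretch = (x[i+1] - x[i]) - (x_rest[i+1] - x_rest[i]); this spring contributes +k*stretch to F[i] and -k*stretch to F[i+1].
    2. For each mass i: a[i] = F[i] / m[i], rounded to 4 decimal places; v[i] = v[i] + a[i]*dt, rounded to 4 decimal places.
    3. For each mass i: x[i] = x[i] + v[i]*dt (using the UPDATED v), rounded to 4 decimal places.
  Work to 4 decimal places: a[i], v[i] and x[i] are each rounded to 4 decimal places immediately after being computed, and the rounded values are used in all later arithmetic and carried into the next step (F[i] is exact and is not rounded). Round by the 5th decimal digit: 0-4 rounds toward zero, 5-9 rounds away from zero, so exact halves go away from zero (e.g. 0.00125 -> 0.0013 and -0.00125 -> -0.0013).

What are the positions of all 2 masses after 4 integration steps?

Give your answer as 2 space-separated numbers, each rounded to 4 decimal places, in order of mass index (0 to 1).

Answer: 3.2867 10.4267

Derivation:
Step 0: x=[3.0000 11.0000] v=[0.0000 0.0000]
Step 1: x=[3.0300 10.9400] v=[0.3000 -0.6000]
Step 2: x=[3.0891 10.8218] v=[0.5910 -1.1820]
Step 3: x=[3.1755 10.6490] v=[0.8643 -1.7285]
Step 4: x=[3.2867 10.4267] v=[1.1117 -2.2232]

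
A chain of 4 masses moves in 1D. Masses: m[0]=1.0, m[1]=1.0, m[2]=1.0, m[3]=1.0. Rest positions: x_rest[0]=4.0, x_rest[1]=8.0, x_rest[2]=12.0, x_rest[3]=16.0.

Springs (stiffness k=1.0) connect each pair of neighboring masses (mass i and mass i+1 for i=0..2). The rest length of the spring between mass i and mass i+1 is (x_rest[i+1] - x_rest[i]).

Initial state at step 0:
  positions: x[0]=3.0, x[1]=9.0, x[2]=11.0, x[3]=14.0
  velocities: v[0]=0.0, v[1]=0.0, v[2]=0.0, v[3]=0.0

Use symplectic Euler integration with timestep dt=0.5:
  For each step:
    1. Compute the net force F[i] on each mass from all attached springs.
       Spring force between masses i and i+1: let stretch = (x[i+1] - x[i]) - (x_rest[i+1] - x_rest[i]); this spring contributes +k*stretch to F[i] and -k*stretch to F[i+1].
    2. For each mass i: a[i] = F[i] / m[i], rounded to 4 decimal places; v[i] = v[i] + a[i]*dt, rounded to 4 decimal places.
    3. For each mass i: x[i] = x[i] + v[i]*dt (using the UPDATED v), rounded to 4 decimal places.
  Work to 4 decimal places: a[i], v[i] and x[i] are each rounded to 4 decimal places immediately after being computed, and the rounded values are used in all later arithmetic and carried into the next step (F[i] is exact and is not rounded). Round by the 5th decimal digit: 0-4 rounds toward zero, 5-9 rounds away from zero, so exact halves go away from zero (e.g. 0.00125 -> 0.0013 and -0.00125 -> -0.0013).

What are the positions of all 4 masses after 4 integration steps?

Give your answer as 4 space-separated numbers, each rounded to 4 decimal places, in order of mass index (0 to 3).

Answer: 4.0392 6.1094 10.7969 16.0548

Derivation:
Step 0: x=[3.0000 9.0000 11.0000 14.0000] v=[0.0000 0.0000 0.0000 0.0000]
Step 1: x=[3.5000 8.0000 11.2500 14.2500] v=[1.0000 -2.0000 0.5000 0.5000]
Step 2: x=[4.1250 6.6875 11.4375 14.7500] v=[1.2500 -2.6250 0.3750 1.0000]
Step 3: x=[4.3907 5.9219 11.2656 15.4219] v=[0.5313 -1.5313 -0.3438 1.3438]
Step 4: x=[4.0392 6.1094 10.7969 16.0548] v=[-0.7031 0.3750 -0.9375 1.2657]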